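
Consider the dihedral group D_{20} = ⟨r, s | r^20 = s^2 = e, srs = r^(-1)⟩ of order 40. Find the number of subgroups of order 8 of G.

5

|G| = 40 and 8 | 40, so subgroups of order 8 are possible by Lagrange.
The subgroups of order 8 are: {e, r^5, r^10, r^15, s, r^5s, r^10s, r^15s}; {e, r^5, r^10, r^15, rs, r^6s, r^11s, r^16s}; {e, r^5, r^10, r^15, r^2s, r^7s, r^12s, r^17s}; {e, r^5, r^10, r^15, r^3s, r^8s, r^13s, r^18s}; … (5 in all).
So G has 5 subgroups of order 8.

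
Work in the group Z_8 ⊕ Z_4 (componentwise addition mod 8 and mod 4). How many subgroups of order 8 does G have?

|G| = 32 and 8 | 32, so subgroups of order 8 are possible by Lagrange.
The subgroups of order 8 are: {(0,0), (0,1), (0,2), (0,3), (4,0), (4,1), (4,2), (4,3)}; {(0,0), (0,2), (2,0), (2,2), (4,0), (4,2), (6,0), (6,2)}; {(0,0), (0,2), (2,1), (2,3), (4,0), (4,2), (6,1), (6,3)}; {(0,0), (1,0), (2,0), (3,0), (4,0), (5,0), (6,0), (7,0)}; … (7 in all).
So G has 7 subgroups of order 8.

7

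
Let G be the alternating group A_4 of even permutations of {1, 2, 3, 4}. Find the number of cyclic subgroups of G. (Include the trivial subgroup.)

8

Each element a generates a cyclic subgroup ⟨a⟩; distinct elements may generate the same one (a cyclic group of order d has φ(d) generators).
Cyclic subgroups by order — order 1: 1; order 2: 3; order 3: 4.
Total: 8.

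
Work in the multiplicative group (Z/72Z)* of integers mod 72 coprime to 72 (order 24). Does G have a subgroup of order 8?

Yes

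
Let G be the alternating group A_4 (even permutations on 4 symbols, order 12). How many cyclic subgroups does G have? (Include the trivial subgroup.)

Group the elements of G by the cyclic subgroup they generate; each cyclic subgroup of order d accounts for φ(d) elements.
Cyclic subgroups by order — order 1: 1; order 2: 3; order 3: 4.
Total: 8.

8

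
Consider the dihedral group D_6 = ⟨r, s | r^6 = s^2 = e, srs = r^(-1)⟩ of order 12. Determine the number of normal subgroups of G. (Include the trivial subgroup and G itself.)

7

G has 16 subgroups. Checking conjugation-invariance by order — order 1: 1/1 normal; order 2: 1/7 normal; order 3: 1/1 normal; order 4: 0/3 normal; order 6: 3/3 normal; order 12: 1/1 normal.
Total normal subgroups: 7.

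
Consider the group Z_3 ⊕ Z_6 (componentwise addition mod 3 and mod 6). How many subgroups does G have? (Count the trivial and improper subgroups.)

|G| = 18, so by Lagrange every subgroup order divides 18. Divisors: 1, 2, 3, 6, 9, 18.
Subgroups by order — order 1: 1; order 2: 1; order 3: 4; order 6: 4; order 9: 1; order 18: 1.
Total: 1 + 1 + 4 + 4 + 1 + 1 = 12.

12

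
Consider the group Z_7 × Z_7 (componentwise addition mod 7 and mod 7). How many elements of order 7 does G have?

48

An element (a,b) has order lcm(ord(a), ord(b)); count pairs with lcm equal to 7.
Enumerating gives 48 such elements.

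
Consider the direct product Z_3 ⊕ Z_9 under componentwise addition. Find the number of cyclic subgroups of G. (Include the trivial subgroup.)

8

Each element a generates a cyclic subgroup ⟨a⟩; distinct elements may generate the same one (a cyclic group of order d has φ(d) generators).
Cyclic subgroups by order — order 1: 1; order 3: 4; order 9: 3.
Total: 8.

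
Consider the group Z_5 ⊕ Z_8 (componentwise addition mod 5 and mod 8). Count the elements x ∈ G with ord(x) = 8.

4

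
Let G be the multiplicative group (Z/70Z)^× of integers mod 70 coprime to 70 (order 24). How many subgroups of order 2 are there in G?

3

|G| = 24 and 2 | 24, so subgroups of order 2 are possible by Lagrange.
The subgroups of order 2 are: {1, 29}; {1, 41}; {1, 69}.
So G has 3 subgroups of order 2.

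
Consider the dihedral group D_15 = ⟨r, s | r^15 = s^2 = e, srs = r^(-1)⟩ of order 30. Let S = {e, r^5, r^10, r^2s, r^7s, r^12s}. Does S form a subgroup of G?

|S| = 6 divides |G| = 30, consistent with Lagrange.
S contains the identity, every element's inverse is in S, and S is closed under ·: it is a subgroup.

Yes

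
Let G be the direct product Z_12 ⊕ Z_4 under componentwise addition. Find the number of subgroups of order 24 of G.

3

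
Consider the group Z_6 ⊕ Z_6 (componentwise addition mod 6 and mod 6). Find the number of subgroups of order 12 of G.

4

|G| = 36 and 12 | 36, so subgroups of order 12 are possible by Lagrange.
The subgroups of order 12 are: {(0,0), (0,1), (0,2), (0,3), (0,4), (0,5), (3,0), (3,1), (3,2), (3,3), (3,4), (3,5)}; {(0,0), (0,3), (1,0), (1,3), (2,0), (2,3), (3,0), (3,3), (4,0), (4,3), (5,0), (5,3)}; {(0,0), (0,3), (1,1), (1,4), (2,2), (2,5), (3,0), (3,3), (4,1), (4,4), (5,2), (5,5)}; {(0,0), (0,3), (1,2), (1,5), (2,1), (2,4), (3,0), (3,3), (4,2), (4,5), (5,1), (5,4)}.
So G has 4 subgroups of order 12.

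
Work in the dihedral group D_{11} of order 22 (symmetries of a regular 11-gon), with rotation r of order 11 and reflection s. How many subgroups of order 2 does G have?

11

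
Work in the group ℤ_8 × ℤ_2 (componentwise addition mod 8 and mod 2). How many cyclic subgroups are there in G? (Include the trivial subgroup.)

8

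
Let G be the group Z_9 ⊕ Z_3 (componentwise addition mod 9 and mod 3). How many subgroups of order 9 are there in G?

4

|G| = 27 and 9 | 27, so subgroups of order 9 are possible by Lagrange.
The subgroups of order 9 are: {(0,0), (0,1), (0,2), (3,0), (3,1), (3,2), (6,0), (6,1), (6,2)}; {(0,0), (1,0), (2,0), (3,0), (4,0), (5,0), (6,0), (7,0), (8,0)}; {(0,0), (1,1), (2,2), (3,0), (4,1), (5,2), (6,0), (7,1), (8,2)}; {(0,0), (1,2), (2,1), (3,0), (4,2), (5,1), (6,0), (7,2), (8,1)}.
So G has 4 subgroups of order 9.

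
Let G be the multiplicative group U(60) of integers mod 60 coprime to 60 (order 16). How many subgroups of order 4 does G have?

11

|G| = 16 and 4 | 16, so subgroups of order 4 are possible by Lagrange.
The subgroups of order 4 are: {1, 11, 19, 29}; {1, 11, 31, 41}; {1, 11, 49, 59}; {1, 13, 37, 49}; … (11 in all).
So G has 11 subgroups of order 4.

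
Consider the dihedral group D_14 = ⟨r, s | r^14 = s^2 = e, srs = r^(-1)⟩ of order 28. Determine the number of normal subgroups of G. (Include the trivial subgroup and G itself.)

G has 28 subgroups. Checking conjugation-invariance by order — order 1: 1/1 normal; order 2: 1/15 normal; order 4: 0/7 normal; order 7: 1/1 normal; order 14: 3/3 normal; order 28: 1/1 normal.
Total normal subgroups: 7.

7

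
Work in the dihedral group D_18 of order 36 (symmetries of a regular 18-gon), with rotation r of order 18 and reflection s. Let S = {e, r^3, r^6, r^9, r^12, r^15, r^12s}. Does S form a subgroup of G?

|S| = 7 does not divide |G| = 36, so by Lagrange S is not a subgroup.

No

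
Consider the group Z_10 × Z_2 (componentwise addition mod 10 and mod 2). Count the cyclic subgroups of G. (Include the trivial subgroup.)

8

Group the elements of G by the cyclic subgroup they generate; each cyclic subgroup of order d accounts for φ(d) elements.
Cyclic subgroups by order — order 1: 1; order 2: 3; order 5: 1; order 10: 3.
Total: 8.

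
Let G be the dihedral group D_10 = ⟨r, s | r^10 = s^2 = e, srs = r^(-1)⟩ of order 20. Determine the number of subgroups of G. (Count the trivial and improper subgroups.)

|G| = 20, so by Lagrange every subgroup order divides 20. Divisors: 1, 2, 4, 5, 10, 20.
Subgroups by order — order 1: 1; order 2: 11; order 4: 5; order 5: 1; order 10: 3; order 20: 1.
Total: 1 + 11 + 5 + 1 + 3 + 1 = 22.

22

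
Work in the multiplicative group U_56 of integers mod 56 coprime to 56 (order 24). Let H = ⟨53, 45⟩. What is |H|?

12

|⟨53⟩| = 6 and |⟨45⟩| = 6, so |H| is a multiple of lcm(6, 6) = 6 and divides |G| = 24.
Closing under the operation: H = {1, 5, 9, 13, 17, 25, 29, 33, 37, 41, 45, 53}, so |H| = 12.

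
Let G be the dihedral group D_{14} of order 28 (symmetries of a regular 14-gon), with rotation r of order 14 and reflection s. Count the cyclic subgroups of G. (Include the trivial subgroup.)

18

Each element a generates a cyclic subgroup ⟨a⟩; distinct elements may generate the same one (a cyclic group of order d has φ(d) generators).
Cyclic subgroups by order — order 1: 1; order 2: 15; order 7: 1; order 14: 1.
Total: 18.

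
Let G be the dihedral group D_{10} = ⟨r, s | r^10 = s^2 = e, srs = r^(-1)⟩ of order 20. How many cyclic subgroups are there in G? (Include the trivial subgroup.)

14

Each element a generates a cyclic subgroup ⟨a⟩; distinct elements may generate the same one (a cyclic group of order d has φ(d) generators).
Cyclic subgroups by order — order 1: 1; order 2: 11; order 5: 1; order 10: 1.
Total: 14.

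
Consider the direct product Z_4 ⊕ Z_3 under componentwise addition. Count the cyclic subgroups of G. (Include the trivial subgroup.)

6

Group the elements of G by the cyclic subgroup they generate; each cyclic subgroup of order d accounts for φ(d) elements.
Cyclic subgroups by order — order 1: 1; order 2: 1; order 3: 1; order 4: 1; order 6: 1; order 12: 1.
Total: 6.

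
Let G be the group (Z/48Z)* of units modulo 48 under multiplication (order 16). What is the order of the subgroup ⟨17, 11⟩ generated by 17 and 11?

8

|⟨17⟩| = 2 and |⟨11⟩| = 4, so |H| is a multiple of lcm(2, 4) = 4 and divides |G| = 16.
Closing under the operation: H = {1, 11, 17, 19, 25, 35, 41, 43}, so |H| = 8.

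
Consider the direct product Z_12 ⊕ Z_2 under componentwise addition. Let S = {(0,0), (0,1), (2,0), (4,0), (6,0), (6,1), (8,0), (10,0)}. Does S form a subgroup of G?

No

Closure fails: (0,1) + (4,0) = (4,1) ∉ S. So S is not a subgroup.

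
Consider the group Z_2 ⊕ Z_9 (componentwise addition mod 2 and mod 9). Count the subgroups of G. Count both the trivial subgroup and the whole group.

|G| = 18, so by Lagrange every subgroup order divides 18. Divisors: 1, 2, 3, 6, 9, 18.
Subgroups by order — order 1: 1; order 2: 1; order 3: 1; order 6: 1; order 9: 1; order 18: 1.
Total: 1 + 1 + 1 + 1 + 1 + 1 = 6.

6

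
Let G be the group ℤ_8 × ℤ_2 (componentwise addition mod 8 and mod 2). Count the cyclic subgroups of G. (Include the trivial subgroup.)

8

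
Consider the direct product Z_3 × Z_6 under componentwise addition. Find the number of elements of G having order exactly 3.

8

An element (a,b) has order lcm(ord(a), ord(b)); count pairs with lcm equal to 3.
Enumerating gives 8 such elements.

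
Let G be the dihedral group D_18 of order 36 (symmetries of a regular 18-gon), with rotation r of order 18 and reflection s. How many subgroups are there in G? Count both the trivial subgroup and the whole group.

45

|G| = 36, so by Lagrange every subgroup order divides 36. Divisors: 1, 2, 3, 4, 6, 9, 12, 18, 36.
Subgroups by order — order 1: 1; order 2: 19; order 3: 1; order 4: 9; order 6: 7; order 9: 1; order 12: 3; order 18: 3; order 36: 1.
Total: 1 + 19 + 1 + 9 + 7 + 1 + 3 + 3 + 1 = 45.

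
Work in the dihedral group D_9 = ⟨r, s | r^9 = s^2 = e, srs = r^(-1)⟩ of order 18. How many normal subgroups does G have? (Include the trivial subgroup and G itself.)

4

G has 16 subgroups. Checking conjugation-invariance by order — order 1: 1/1 normal; order 2: 0/9 normal; order 3: 1/1 normal; order 6: 0/3 normal; order 9: 1/1 normal; order 18: 1/1 normal.
Total normal subgroups: 4.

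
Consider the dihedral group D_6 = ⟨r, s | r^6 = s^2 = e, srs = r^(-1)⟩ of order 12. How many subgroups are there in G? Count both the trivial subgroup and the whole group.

|G| = 12, so by Lagrange every subgroup order divides 12. Divisors: 1, 2, 3, 4, 6, 12.
Subgroups by order — order 1: 1; order 2: 7; order 3: 1; order 4: 3; order 6: 3; order 12: 1.
Total: 1 + 7 + 1 + 3 + 3 + 1 = 16.

16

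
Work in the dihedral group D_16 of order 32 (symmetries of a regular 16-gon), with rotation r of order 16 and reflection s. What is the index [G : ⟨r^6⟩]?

4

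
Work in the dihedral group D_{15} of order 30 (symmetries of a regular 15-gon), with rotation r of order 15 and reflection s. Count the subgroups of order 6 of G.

|G| = 30 and 6 | 30, so subgroups of order 6 are possible by Lagrange.
The subgroups of order 6 are: {e, r^5, r^10, s, r^5s, r^10s}; {e, r^5, r^10, rs, r^6s, r^11s}; {e, r^5, r^10, r^2s, r^7s, r^12s}; {e, r^5, r^10, r^3s, r^8s, r^13s}; … (5 in all).
So G has 5 subgroups of order 6.

5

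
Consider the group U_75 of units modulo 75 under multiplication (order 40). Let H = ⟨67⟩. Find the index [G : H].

|⟨67⟩| = 20 and |G| = 40.
By Lagrange, [G : H] = |G|/|H| = 40/20 = 2.

2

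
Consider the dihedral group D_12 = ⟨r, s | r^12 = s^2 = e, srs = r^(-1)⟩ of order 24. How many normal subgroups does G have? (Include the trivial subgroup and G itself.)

9

G has 34 subgroups. Checking conjugation-invariance by order — order 1: 1/1 normal; order 2: 1/13 normal; order 3: 1/1 normal; order 4: 1/7 normal; order 6: 1/5 normal; order 8: 0/3 normal; order 12: 3/3 normal; order 24: 1/1 normal.
Total normal subgroups: 9.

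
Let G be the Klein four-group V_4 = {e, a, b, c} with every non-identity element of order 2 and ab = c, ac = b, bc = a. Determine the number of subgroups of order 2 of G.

3

|G| = 4 and 2 | 4, so subgroups of order 2 are possible by Lagrange.
The subgroups of order 2 are: {e, a}; {e, b}; {e, c}.
So G has 3 subgroups of order 2.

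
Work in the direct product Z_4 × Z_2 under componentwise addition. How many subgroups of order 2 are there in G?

|G| = 8 and 2 | 8, so subgroups of order 2 are possible by Lagrange.
The subgroups of order 2 are: {(0,0), (0,1)}; {(0,0), (2,0)}; {(0,0), (2,1)}.
So G has 3 subgroups of order 2.

3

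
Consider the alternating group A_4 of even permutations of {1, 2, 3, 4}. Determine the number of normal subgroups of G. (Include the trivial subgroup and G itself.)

3

G has 10 subgroups. Checking conjugation-invariance by order — order 1: 1/1 normal; order 2: 0/3 normal; order 3: 0/4 normal; order 4: 1/1 normal; order 12: 1/1 normal.
Total normal subgroups: 3.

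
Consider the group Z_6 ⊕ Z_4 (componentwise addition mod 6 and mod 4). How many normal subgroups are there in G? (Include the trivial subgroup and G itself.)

16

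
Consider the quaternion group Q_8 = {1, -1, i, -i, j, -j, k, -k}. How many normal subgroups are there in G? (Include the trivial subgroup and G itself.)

6

G has 6 subgroups. Checking conjugation-invariance by order — order 1: 1/1 normal; order 2: 1/1 normal; order 4: 3/3 normal; order 8: 1/1 normal.
Total normal subgroups: 6.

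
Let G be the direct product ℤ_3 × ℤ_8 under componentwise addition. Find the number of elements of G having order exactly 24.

8

An element (a,b) has order lcm(ord(a), ord(b)); count pairs with lcm equal to 24.
Enumerating gives 8 such elements.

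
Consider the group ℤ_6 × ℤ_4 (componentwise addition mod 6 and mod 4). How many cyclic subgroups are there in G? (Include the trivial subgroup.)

Group the elements of G by the cyclic subgroup they generate; each cyclic subgroup of order d accounts for φ(d) elements.
Cyclic subgroups by order — order 1: 1; order 2: 3; order 3: 1; order 4: 2; order 6: 3; order 12: 2.
Total: 12.

12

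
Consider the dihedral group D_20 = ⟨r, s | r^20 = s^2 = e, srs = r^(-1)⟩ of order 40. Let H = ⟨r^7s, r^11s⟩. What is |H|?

|⟨r^7s⟩| = 2 and |⟨r^11s⟩| = 2, so |H| is a multiple of lcm(2, 2) = 2 and divides |G| = 40.
Closing under the operation: H = {e, r^4, r^8, r^12, r^16, r^3s, r^7s, r^11s, r^15s, r^19s}, so |H| = 10.

10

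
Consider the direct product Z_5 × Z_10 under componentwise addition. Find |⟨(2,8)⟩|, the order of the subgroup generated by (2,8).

The order of (2,8) in Z_5 × Z_10 is lcm(ord(2) in Z_5, ord(8) in Z_10).
ord(2) = 5 and ord(8) = 5, so |⟨(2,8)⟩| = lcm(5, 5) = 5.

5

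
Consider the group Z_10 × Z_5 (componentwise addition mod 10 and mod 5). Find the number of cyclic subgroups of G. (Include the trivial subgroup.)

14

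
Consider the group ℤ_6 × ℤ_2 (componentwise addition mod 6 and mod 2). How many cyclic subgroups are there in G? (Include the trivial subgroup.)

A cyclic subgroup of order d is generated by each of its φ(d) elements of order d, so the cyclic subgroups of order d number (#elements of order d)/φ(d).
Cyclic subgroups by order — order 1: 1; order 2: 3; order 3: 1; order 6: 3.
Total: 8.

8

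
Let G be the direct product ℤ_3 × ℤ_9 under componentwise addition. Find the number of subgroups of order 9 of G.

4

|G| = 27 and 9 | 27, so subgroups of order 9 are possible by Lagrange.
The subgroups of order 9 are: {(0,0), (0,1), (0,2), (0,3), (0,4), (0,5), (0,6), (0,7), (0,8)}; {(0,0), (0,3), (0,6), (1,0), (1,3), (1,6), (2,0), (2,3), (2,6)}; {(0,0), (0,3), (0,6), (1,1), (1,4), (1,7), (2,2), (2,5), (2,8)}; {(0,0), (0,3), (0,6), (1,2), (1,5), (1,8), (2,1), (2,4), (2,7)}.
So G has 4 subgroups of order 9.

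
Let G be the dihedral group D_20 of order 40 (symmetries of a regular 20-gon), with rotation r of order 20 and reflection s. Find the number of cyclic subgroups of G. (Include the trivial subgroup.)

Group the elements of G by the cyclic subgroup they generate; each cyclic subgroup of order d accounts for φ(d) elements.
Cyclic subgroups by order — order 1: 1; order 2: 21; order 4: 1; order 5: 1; order 10: 1; order 20: 1.
Total: 26.

26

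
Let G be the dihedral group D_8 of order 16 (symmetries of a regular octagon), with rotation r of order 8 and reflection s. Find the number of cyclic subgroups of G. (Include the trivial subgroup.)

12

Group the elements of G by the cyclic subgroup they generate; each cyclic subgroup of order d accounts for φ(d) elements.
Cyclic subgroups by order — order 1: 1; order 2: 9; order 4: 1; order 8: 1.
Total: 12.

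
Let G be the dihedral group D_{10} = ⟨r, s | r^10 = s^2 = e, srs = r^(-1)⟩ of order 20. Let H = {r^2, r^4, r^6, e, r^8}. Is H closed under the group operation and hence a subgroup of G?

Yes

|H| = 5 divides |G| = 20, consistent with Lagrange.
H contains the identity, every element's inverse is in H, and H is closed under ·: it is a subgroup.
In fact H = ⟨r^4⟩.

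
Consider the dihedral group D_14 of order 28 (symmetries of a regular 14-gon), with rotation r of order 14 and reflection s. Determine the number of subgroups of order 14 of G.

3

|G| = 28 and 14 | 28, so subgroups of order 14 are possible by Lagrange.
The subgroups of order 14 are: {e, r, r^2, r^3, r^4, r^5, r^6, r^7, r^8, r^9, r^10, r^11, r^12, r^13}; {e, r^2, r^4, r^6, r^8, r^10, r^12, s, r^2s, r^4s, r^6s, r^8s, r^10s, r^12s}; {e, r^2, r^4, r^6, r^8, r^10, r^12, rs, r^3s, r^5s, r^7s, r^9s, r^11s, r^13s}.
So G has 3 subgroups of order 14.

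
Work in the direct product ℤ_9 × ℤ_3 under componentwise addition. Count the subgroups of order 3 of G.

|G| = 27 and 3 | 27, so subgroups of order 3 are possible by Lagrange.
The subgroups of order 3 are: {(0,0), (0,1), (0,2)}; {(0,0), (3,0), (6,0)}; {(0,0), (3,1), (6,2)}; {(0,0), (3,2), (6,1)}.
So G has 4 subgroups of order 3.

4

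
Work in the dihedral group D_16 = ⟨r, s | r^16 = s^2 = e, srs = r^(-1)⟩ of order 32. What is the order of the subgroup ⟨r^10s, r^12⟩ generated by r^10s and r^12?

|⟨r^10s⟩| = 2 and |⟨r^12⟩| = 4, so |H| is a multiple of lcm(2, 4) = 4 and divides |G| = 32.
Closing under the operation: H = {e, r^4, r^8, r^12, r^2s, r^6s, r^10s, r^14s}, so |H| = 8.

8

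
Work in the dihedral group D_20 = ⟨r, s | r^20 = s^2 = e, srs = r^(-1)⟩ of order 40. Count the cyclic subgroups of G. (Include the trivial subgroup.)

26

A cyclic subgroup of order d is generated by each of its φ(d) elements of order d, so the cyclic subgroups of order d number (#elements of order d)/φ(d).
Cyclic subgroups by order — order 1: 1; order 2: 21; order 4: 1; order 5: 1; order 10: 1; order 20: 1.
Total: 26.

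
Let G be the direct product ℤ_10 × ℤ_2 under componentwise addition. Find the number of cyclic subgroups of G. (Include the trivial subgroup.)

8

Each element a generates a cyclic subgroup ⟨a⟩; distinct elements may generate the same one (a cyclic group of order d has φ(d) generators).
Cyclic subgroups by order — order 1: 1; order 2: 3; order 5: 1; order 10: 3.
Total: 8.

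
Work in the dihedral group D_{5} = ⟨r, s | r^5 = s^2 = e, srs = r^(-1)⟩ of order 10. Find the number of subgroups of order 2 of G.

|G| = 10 and 2 | 10, so subgroups of order 2 are possible by Lagrange.
The subgroups of order 2 are: {e, r^2s}; {e, r^3s}; {e, r^4s}; {e, rs}; … (5 in all).
So G has 5 subgroups of order 2.

5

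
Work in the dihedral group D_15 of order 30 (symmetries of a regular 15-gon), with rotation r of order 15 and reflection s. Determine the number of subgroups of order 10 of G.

|G| = 30 and 10 | 30, so subgroups of order 10 are possible by Lagrange.
The subgroups of order 10 are: {e, r^3, r^6, r^9, r^12, rs, r^4s, r^7s, r^10s, r^13s}; {e, r^3, r^6, r^9, r^12, r^2s, r^5s, r^8s, r^11s, r^14s}; {e, r^3, r^6, r^9, r^12, s, r^3s, r^6s, r^9s, r^12s}.
So G has 3 subgroups of order 10.

3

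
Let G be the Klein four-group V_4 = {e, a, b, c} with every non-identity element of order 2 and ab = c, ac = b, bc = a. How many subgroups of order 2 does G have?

3

|G| = 4 and 2 | 4, so subgroups of order 2 are possible by Lagrange.
The subgroups of order 2 are: {e, a}; {e, b}; {e, c}.
So G has 3 subgroups of order 2.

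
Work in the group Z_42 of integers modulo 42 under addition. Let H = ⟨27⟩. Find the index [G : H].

|⟨27⟩| = 14 and |G| = 42.
By Lagrange, [G : H] = |G|/|H| = 42/14 = 3.

3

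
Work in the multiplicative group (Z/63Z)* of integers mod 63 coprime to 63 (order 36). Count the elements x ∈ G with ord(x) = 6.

24

Enumerating element orders in G gives 24 elements of order 6.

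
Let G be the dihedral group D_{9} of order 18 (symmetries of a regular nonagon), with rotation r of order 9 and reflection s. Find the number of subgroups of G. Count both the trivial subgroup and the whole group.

|G| = 18, so by Lagrange every subgroup order divides 18. Divisors: 1, 2, 3, 6, 9, 18.
Subgroups by order — order 1: 1; order 2: 9; order 3: 1; order 6: 3; order 9: 1; order 18: 1.
Total: 1 + 9 + 1 + 3 + 1 + 1 = 16.

16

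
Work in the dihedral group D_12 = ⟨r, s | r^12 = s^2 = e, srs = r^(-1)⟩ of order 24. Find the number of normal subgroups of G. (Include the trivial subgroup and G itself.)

G has 34 subgroups. Checking conjugation-invariance by order — order 1: 1/1 normal; order 2: 1/13 normal; order 3: 1/1 normal; order 4: 1/7 normal; order 6: 1/5 normal; order 8: 0/3 normal; order 12: 3/3 normal; order 24: 1/1 normal.
Total normal subgroups: 9.

9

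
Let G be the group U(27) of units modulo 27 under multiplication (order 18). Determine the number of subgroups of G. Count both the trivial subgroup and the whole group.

6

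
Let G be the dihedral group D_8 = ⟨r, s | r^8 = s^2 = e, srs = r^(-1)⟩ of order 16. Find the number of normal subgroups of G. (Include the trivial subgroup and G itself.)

7

G has 19 subgroups. Checking conjugation-invariance by order — order 1: 1/1 normal; order 2: 1/9 normal; order 4: 1/5 normal; order 8: 3/3 normal; order 16: 1/1 normal.
Total normal subgroups: 7.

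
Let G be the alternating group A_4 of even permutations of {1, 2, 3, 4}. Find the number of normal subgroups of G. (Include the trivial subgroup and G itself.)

3

G has 10 subgroups. Checking conjugation-invariance by order — order 1: 1/1 normal; order 2: 0/3 normal; order 3: 0/4 normal; order 4: 1/1 normal; order 12: 1/1 normal.
Total normal subgroups: 3.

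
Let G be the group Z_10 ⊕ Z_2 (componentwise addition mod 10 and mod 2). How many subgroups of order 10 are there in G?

3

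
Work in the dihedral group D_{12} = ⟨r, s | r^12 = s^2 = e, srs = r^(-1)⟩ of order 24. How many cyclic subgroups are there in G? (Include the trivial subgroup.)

18

Group the elements of G by the cyclic subgroup they generate; each cyclic subgroup of order d accounts for φ(d) elements.
Cyclic subgroups by order — order 1: 1; order 2: 13; order 3: 1; order 4: 1; order 6: 1; order 12: 1.
Total: 18.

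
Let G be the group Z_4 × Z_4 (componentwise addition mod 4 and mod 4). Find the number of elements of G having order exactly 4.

An element (a,b) has order lcm(ord(a), ord(b)); count pairs with lcm equal to 4.
Enumerating gives 12 such elements.

12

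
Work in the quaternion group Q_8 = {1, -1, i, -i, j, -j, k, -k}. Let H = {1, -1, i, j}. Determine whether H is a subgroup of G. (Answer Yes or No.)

j ∈ H but its inverse -j ∉ H, so H is not a subgroup.

No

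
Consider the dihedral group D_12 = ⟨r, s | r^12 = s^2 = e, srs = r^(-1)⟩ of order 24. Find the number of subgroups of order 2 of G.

|G| = 24 and 2 | 24, so subgroups of order 2 are possible by Lagrange.
The subgroups of order 2 are: {e, r^10s}; {e, r^11s}; {e, r^2s}; {e, r^3s}; … (13 in all).
So G has 13 subgroups of order 2.

13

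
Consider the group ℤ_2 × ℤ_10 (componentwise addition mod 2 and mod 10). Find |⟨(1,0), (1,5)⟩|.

|⟨(1,0)⟩| = 2 and |⟨(1,5)⟩| = 2, so |H| is a multiple of lcm(2, 2) = 2 and divides |G| = 20.
Closing under the operation: H = {(0,0), (0,5), (1,0), (1,5)}, so |H| = 4.

4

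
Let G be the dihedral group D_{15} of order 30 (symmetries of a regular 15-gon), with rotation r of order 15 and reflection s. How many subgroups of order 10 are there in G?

3

|G| = 30 and 10 | 30, so subgroups of order 10 are possible by Lagrange.
The subgroups of order 10 are: {e, r^3, r^6, r^9, r^12, rs, r^4s, r^7s, r^10s, r^13s}; {e, r^3, r^6, r^9, r^12, r^2s, r^5s, r^8s, r^11s, r^14s}; {e, r^3, r^6, r^9, r^12, s, r^3s, r^6s, r^9s, r^12s}.
So G has 3 subgroups of order 10.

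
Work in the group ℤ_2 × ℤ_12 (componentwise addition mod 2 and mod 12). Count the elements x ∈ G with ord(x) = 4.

An element (a,b) has order lcm(ord(a), ord(b)); count pairs with lcm equal to 4.
Enumerating gives 4 such elements.

4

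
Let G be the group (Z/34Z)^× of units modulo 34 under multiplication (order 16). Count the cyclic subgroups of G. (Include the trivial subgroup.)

5

Group the elements of G by the cyclic subgroup they generate; each cyclic subgroup of order d accounts for φ(d) elements.
Cyclic subgroups by order — order 1: 1; order 2: 1; order 4: 1; order 8: 1; order 16: 1.
Total: 5.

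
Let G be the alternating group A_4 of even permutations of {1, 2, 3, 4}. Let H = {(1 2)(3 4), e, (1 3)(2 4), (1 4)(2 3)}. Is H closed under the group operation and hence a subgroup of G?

Yes

|H| = 4 divides |G| = 12, consistent with Lagrange.
H contains the identity, every element's inverse is in H, and H is closed under ∘: it is a subgroup.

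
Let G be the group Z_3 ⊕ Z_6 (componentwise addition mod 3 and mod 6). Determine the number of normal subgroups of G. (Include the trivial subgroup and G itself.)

12

G is abelian, so every subgroup is normal.
G has 12 subgroups in total, hence 12 normal subgroups.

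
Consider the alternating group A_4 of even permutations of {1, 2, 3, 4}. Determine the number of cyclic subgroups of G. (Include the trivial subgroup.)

8

Group the elements of G by the cyclic subgroup they generate; each cyclic subgroup of order d accounts for φ(d) elements.
Cyclic subgroups by order — order 1: 1; order 2: 3; order 3: 4.
Total: 8.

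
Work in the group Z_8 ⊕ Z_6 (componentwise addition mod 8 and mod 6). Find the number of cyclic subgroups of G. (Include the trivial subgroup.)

Group the elements of G by the cyclic subgroup they generate; each cyclic subgroup of order d accounts for φ(d) elements.
Cyclic subgroups by order — order 1: 1; order 2: 3; order 3: 1; order 4: 2; order 6: 3; order 8: 2; order 12: 2; order 24: 2.
Total: 16.

16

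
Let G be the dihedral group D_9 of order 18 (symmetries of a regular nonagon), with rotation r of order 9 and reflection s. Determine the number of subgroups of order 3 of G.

1

|G| = 18 and 3 | 18, so subgroups of order 3 are possible by Lagrange.
The subgroups of order 3 are: {e, r^3, r^6}.
So G has 1 subgroup of order 3.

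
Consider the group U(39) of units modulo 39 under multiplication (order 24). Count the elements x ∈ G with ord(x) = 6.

The elements of order 6 are: 4, 10, 17, 23, 29, 35.
That's 6.

6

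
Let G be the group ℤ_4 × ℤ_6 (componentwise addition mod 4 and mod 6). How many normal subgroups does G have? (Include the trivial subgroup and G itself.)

G is abelian, so every subgroup is normal.
G has 16 subgroups in total, hence 16 normal subgroups.

16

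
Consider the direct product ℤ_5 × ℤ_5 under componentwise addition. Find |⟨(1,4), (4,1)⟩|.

|⟨(1,4)⟩| = 5 and |⟨(4,1)⟩| = 5, so |H| is a multiple of lcm(5, 5) = 5 and divides |G| = 25.
Closing under the operation: H = {(0,0), (1,4), (2,3), (3,2), (4,1)}, so |H| = 5.

5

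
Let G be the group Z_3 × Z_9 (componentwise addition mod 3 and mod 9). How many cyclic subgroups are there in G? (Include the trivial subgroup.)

A cyclic subgroup of order d is generated by each of its φ(d) elements of order d, so the cyclic subgroups of order d number (#elements of order d)/φ(d).
Cyclic subgroups by order — order 1: 1; order 3: 4; order 9: 3.
Total: 8.

8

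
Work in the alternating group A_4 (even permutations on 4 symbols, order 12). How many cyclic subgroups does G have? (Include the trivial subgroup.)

8

Each element a generates a cyclic subgroup ⟨a⟩; distinct elements may generate the same one (a cyclic group of order d has φ(d) generators).
Cyclic subgroups by order — order 1: 1; order 2: 3; order 3: 4.
Total: 8.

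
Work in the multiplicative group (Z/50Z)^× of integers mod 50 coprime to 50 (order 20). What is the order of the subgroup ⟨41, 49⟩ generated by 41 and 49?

|⟨41⟩| = 5 and |⟨49⟩| = 2, so |H| is a multiple of lcm(5, 2) = 10 and divides |G| = 20.
Closing under the operation: H = {1, 9, 11, 19, 21, 29, 31, 39, 41, 49}, so |H| = 10.

10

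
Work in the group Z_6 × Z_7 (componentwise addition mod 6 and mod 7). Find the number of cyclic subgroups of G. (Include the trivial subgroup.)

8

A cyclic subgroup of order d is generated by each of its φ(d) elements of order d, so the cyclic subgroups of order d number (#elements of order d)/φ(d).
Cyclic subgroups by order — order 1: 1; order 2: 1; order 3: 1; order 6: 1; order 7: 1; order 14: 1; order 21: 1; order 42: 1.
Total: 8.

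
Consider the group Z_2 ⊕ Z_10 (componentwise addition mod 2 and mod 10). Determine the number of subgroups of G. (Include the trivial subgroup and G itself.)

10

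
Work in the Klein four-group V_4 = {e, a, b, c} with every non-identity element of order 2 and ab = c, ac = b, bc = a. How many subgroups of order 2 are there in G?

|G| = 4 and 2 | 4, so subgroups of order 2 are possible by Lagrange.
The subgroups of order 2 are: {e, a}; {e, b}; {e, c}.
So G has 3 subgroups of order 2.

3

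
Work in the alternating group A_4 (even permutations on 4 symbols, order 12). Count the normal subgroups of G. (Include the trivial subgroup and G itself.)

G has 10 subgroups. Checking conjugation-invariance by order — order 1: 1/1 normal; order 2: 0/3 normal; order 3: 0/4 normal; order 4: 1/1 normal; order 12: 1/1 normal.
Total normal subgroups: 3.

3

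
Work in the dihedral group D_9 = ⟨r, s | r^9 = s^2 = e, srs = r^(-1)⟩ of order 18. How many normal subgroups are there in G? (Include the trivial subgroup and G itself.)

4

G has 16 subgroups. Checking conjugation-invariance by order — order 1: 1/1 normal; order 2: 0/9 normal; order 3: 1/1 normal; order 6: 0/3 normal; order 9: 1/1 normal; order 18: 1/1 normal.
Total normal subgroups: 4.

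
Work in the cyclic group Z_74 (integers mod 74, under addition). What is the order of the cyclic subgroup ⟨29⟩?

In Z_74, the order of an element a is n/gcd(a, n).
gcd(29, 74) = 1, so |⟨29⟩| = 74/1 = 74.

74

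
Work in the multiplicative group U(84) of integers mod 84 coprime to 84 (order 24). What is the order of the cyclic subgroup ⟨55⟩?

Compute successive powers of 55 mod 84: 55, 1; 55^2 ≡ 1 (mod 84).
So |⟨55⟩| = 2.

2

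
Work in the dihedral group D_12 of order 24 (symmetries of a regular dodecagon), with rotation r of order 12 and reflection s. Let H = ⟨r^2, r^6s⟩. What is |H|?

12

|⟨r^2⟩| = 6 and |⟨r^6s⟩| = 2, so |H| is a multiple of lcm(6, 2) = 6 and divides |G| = 24.
Closing under the operation: H = {e, r^2, r^4, r^6, r^8, r^10, s, r^2s, r^4s, r^6s, r^8s, r^10s}, so |H| = 12.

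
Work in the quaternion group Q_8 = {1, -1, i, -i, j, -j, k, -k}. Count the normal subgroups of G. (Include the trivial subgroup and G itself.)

G has 6 subgroups. Checking conjugation-invariance by order — order 1: 1/1 normal; order 2: 1/1 normal; order 4: 3/3 normal; order 8: 1/1 normal.
Total normal subgroups: 6.

6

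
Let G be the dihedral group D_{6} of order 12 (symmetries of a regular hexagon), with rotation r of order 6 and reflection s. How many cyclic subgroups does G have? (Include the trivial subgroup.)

Each element a generates a cyclic subgroup ⟨a⟩; distinct elements may generate the same one (a cyclic group of order d has φ(d) generators).
Cyclic subgroups by order — order 1: 1; order 2: 7; order 3: 1; order 6: 1.
Total: 10.

10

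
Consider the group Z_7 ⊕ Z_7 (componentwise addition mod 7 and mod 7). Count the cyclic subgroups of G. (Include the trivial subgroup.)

Each element a generates a cyclic subgroup ⟨a⟩; distinct elements may generate the same one (a cyclic group of order d has φ(d) generators).
Cyclic subgroups by order — order 1: 1; order 7: 8.
Total: 9.

9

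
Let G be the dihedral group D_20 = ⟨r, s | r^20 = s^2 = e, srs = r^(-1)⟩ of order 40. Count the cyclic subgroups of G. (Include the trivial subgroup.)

26

A cyclic subgroup of order d is generated by each of its φ(d) elements of order d, so the cyclic subgroups of order d number (#elements of order d)/φ(d).
Cyclic subgroups by order — order 1: 1; order 2: 21; order 4: 1; order 5: 1; order 10: 1; order 20: 1.
Total: 26.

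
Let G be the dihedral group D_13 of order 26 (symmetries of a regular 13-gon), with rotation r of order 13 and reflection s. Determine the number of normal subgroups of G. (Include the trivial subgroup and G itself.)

G has 16 subgroups. Checking conjugation-invariance by order — order 1: 1/1 normal; order 2: 0/13 normal; order 13: 1/1 normal; order 26: 1/1 normal.
Total normal subgroups: 3.

3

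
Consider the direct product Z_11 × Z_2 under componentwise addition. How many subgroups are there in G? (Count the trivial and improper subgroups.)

4

|G| = 22, so by Lagrange every subgroup order divides 22. Divisors: 1, 2, 11, 22.
Subgroups by order — order 1: 1; order 2: 1; order 11: 1; order 22: 1.
Total: 1 + 1 + 1 + 1 = 4.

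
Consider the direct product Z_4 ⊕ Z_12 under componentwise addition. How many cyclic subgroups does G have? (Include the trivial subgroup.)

20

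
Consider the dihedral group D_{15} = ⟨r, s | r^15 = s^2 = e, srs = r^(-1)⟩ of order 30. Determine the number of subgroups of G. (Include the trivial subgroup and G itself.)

|G| = 30, so by Lagrange every subgroup order divides 30. Divisors: 1, 2, 3, 5, 6, 10, 15, 30.
Subgroups by order — order 1: 1; order 2: 15; order 3: 1; order 5: 1; order 6: 5; order 10: 3; order 15: 1; order 30: 1.
Total: 1 + 15 + 1 + 1 + 5 + 3 + 1 + 1 = 28.

28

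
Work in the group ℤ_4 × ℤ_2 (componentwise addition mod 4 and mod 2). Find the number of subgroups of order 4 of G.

3

|G| = 8 and 4 | 8, so subgroups of order 4 are possible by Lagrange.
The subgroups of order 4 are: {(0,0), (0,1), (2,0), (2,1)}; {(0,0), (1,0), (2,0), (3,0)}; {(0,0), (1,1), (2,0), (3,1)}.
So G has 3 subgroups of order 4.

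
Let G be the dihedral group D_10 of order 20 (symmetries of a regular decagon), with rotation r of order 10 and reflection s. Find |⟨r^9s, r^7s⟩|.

|⟨r^9s⟩| = 2 and |⟨r^7s⟩| = 2, so |H| is a multiple of lcm(2, 2) = 2 and divides |G| = 20.
Closing under the operation: H = {e, r^2, r^4, r^6, r^8, rs, r^3s, r^5s, r^7s, r^9s}, so |H| = 10.

10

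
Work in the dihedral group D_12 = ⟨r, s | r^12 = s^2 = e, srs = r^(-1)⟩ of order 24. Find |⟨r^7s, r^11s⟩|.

6

|⟨r^7s⟩| = 2 and |⟨r^11s⟩| = 2, so |H| is a multiple of lcm(2, 2) = 2 and divides |G| = 24.
Closing under the operation: H = {e, r^4, r^8, r^3s, r^7s, r^11s}, so |H| = 6.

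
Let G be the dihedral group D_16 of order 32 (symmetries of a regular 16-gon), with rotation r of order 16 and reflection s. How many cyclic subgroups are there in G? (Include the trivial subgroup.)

A cyclic subgroup of order d is generated by each of its φ(d) elements of order d, so the cyclic subgroups of order d number (#elements of order d)/φ(d).
Cyclic subgroups by order — order 1: 1; order 2: 17; order 4: 1; order 8: 1; order 16: 1.
Total: 21.

21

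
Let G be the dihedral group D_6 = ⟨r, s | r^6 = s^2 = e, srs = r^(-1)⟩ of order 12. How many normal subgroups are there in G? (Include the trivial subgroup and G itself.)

G has 16 subgroups. Checking conjugation-invariance by order — order 1: 1/1 normal; order 2: 1/7 normal; order 3: 1/1 normal; order 4: 0/3 normal; order 6: 3/3 normal; order 12: 1/1 normal.
Total normal subgroups: 7.

7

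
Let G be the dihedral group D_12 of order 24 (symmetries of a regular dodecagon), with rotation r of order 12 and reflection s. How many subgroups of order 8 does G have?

3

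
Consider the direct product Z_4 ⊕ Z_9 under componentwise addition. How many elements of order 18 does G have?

6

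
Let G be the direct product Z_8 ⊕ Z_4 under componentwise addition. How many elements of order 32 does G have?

An element (a,b) has order lcm(ord(a), ord(b)); count pairs with lcm equal to 32.
Enumerating gives 0 such elements.

0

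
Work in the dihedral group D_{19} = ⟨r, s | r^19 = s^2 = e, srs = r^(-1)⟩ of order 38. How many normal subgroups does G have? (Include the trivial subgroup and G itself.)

3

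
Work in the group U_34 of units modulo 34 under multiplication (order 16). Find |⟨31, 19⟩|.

16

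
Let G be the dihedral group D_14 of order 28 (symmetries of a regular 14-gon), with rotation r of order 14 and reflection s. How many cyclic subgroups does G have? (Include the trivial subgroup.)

Group the elements of G by the cyclic subgroup they generate; each cyclic subgroup of order d accounts for φ(d) elements.
Cyclic subgroups by order — order 1: 1; order 2: 15; order 7: 1; order 14: 1.
Total: 18.

18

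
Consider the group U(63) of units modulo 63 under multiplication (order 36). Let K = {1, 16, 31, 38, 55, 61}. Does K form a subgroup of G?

16 ∈ K but its inverse 4 ∉ K, so K is not a subgroup.

No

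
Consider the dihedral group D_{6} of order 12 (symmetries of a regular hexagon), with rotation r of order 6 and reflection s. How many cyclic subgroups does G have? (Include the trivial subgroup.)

Each element a generates a cyclic subgroup ⟨a⟩; distinct elements may generate the same one (a cyclic group of order d has φ(d) generators).
Cyclic subgroups by order — order 1: 1; order 2: 7; order 3: 1; order 6: 1.
Total: 10.

10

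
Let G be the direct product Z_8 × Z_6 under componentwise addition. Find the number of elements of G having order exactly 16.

An element (a,b) has order lcm(ord(a), ord(b)); count pairs with lcm equal to 16.
Enumerating gives 0 such elements.

0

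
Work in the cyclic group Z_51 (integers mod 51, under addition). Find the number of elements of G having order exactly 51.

32

In a cyclic group of order 51, the number of elements of order d (for d | 51) is φ(d).
φ(51) = 32.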